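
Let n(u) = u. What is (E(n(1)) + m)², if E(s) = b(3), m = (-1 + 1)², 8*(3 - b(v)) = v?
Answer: 441/64 ≈ 6.8906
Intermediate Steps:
b(v) = 3 - v/8
m = 0 (m = 0² = 0)
E(s) = 21/8 (E(s) = 3 - ⅛*3 = 3 - 3/8 = 21/8)
(E(n(1)) + m)² = (21/8 + 0)² = (21/8)² = 441/64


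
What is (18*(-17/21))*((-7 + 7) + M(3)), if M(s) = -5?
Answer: 510/7 ≈ 72.857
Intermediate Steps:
(18*(-17/21))*((-7 + 7) + M(3)) = (18*(-17/21))*((-7 + 7) - 5) = (18*(-17*1/21))*(0 - 5) = (18*(-17/21))*(-5) = -102/7*(-5) = 510/7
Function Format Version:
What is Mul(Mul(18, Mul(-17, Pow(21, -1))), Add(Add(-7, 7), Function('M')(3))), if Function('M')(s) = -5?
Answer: Rational(510, 7) ≈ 72.857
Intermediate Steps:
Mul(Mul(18, Mul(-17, Pow(21, -1))), Add(Add(-7, 7), Function('M')(3))) = Mul(Mul(18, Mul(-17, Pow(21, -1))), Add(Add(-7, 7), -5)) = Mul(Mul(18, Mul(-17, Rational(1, 21))), Add(0, -5)) = Mul(Mul(18, Rational(-17, 21)), -5) = Mul(Rational(-102, 7), -5) = Rational(510, 7)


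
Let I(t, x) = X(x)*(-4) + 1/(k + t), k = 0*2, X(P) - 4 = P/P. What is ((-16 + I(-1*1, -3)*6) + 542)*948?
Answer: 379200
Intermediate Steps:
X(P) = 5 (X(P) = 4 + P/P = 4 + 1 = 5)
k = 0
I(t, x) = -20 + 1/t (I(t, x) = 5*(-4) + 1/(0 + t) = -20 + 1/t)
((-16 + I(-1*1, -3)*6) + 542)*948 = ((-16 + (-20 + 1/(-1*1))*6) + 542)*948 = ((-16 + (-20 + 1/(-1))*6) + 542)*948 = ((-16 + (-20 - 1)*6) + 542)*948 = ((-16 - 21*6) + 542)*948 = ((-16 - 126) + 542)*948 = (-142 + 542)*948 = 400*948 = 379200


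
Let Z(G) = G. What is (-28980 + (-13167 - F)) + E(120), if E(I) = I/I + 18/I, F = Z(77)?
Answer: -844457/20 ≈ -42223.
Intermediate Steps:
F = 77
E(I) = 1 + 18/I
(-28980 + (-13167 - F)) + E(120) = (-28980 + (-13167 - 1*77)) + (18 + 120)/120 = (-28980 + (-13167 - 77)) + (1/120)*138 = (-28980 - 13244) + 23/20 = -42224 + 23/20 = -844457/20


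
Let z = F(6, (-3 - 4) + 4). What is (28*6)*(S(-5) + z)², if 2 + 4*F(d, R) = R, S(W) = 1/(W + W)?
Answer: 15309/50 ≈ 306.18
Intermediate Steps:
S(W) = 1/(2*W)
F(d, R) = -½ + R/4
z = -5/4 (z = -½ + ((-3 - 4) + 4)/4 = -½ + (-7 + 4)/4 = -½ + (¼)*(-3) = -½ - ¾ = -5/4 ≈ -1.2500)
(28*6)*(S(-5) + z)² = (28*6)*((½)/(-5) - 5/4)² = 168*((½)*(-⅕) - 5/4)² = 168*(-⅒ - 5/4)² = 168*(-27/20)² = 168*(729/400) = 15309/50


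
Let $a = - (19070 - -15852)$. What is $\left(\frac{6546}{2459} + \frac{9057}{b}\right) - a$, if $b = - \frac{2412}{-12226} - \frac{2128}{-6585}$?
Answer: $\frac{2695684137800771}{51515986066} \approx 52327.0$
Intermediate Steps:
$b = \frac{20949974}{40254105}$ ($b = \left(-2412\right) \left(- \frac{1}{12226}\right) - - \frac{2128}{6585} = \frac{1206}{6113} + \frac{2128}{6585} = \frac{20949974}{40254105} \approx 0.52044$)
$a = -34922$ ($a = - (19070 + 15852) = \left(-1\right) 34922 = -34922$)
$\left(\frac{6546}{2459} + \frac{9057}{b}\right) - a = \left(\frac{6546}{2459} + \frac{9057}{\frac{20949974}{40254105}}\right) - -34922 = \left(6546 \cdot \frac{1}{2459} + 9057 \cdot \frac{40254105}{20949974}\right) + 34922 = \left(\frac{6546}{2459} + \frac{364581428985}{20949974}\right) + 34922 = \frac{896642872403919}{51515986066} + 34922 = \frac{2695684137800771}{51515986066}$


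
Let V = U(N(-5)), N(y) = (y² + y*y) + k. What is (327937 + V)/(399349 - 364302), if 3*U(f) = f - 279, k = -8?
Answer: 327858/35047 ≈ 9.3548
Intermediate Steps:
N(y) = -8 + 2*y² (N(y) = (y² + y*y) - 8 = (y² + y²) - 8 = 2*y² - 8 = -8 + 2*y²)
U(f) = -93 + f/3 (U(f) = (f - 279)/3 = (-279 + f)/3 = -93 + f/3)
V = -79 (V = -93 + (-8 + 2*(-5)²)/3 = -93 + (-8 + 2*25)/3 = -93 + (-8 + 50)/3 = -93 + (⅓)*42 = -93 + 14 = -79)
(327937 + V)/(399349 - 364302) = (327937 - 79)/(399349 - 364302) = 327858/35047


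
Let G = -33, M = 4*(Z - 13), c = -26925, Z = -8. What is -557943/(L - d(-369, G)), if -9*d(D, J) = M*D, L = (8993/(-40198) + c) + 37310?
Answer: -7476064238/185296383 ≈ -40.346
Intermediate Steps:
L = 417447237/40198 (L = (8993/(-40198) - 26925) + 37310 = (8993*(-1/40198) - 26925) + 37310 = (-8993/40198 - 26925) + 37310 = -1082340143/40198 + 37310 = 417447237/40198 ≈ 10385.)
M = -84 (M = 4*(-8 - 13) = 4*(-21) = -84)
d(D, J) = 28*D/3 (d(D, J) = -(-28)*D/3 = 28*D/3)
-557943/(L - d(-369, G)) = -557943/(417447237/40198 - 28*(-369)/3) = -557943/(417447237/40198 - 1*(-3444)) = -557943/(417447237/40198 + 3444) = -557943/555889149/40198 = -557943*40198/555889149 = -7476064238/185296383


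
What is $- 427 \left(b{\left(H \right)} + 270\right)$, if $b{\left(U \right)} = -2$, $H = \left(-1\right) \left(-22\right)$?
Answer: $-114436$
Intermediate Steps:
$H = 22$
$- 427 \left(b{\left(H \right)} + 270\right) = - 427 \left(-2 + 270\right) = \left(-427\right) 268 = -114436$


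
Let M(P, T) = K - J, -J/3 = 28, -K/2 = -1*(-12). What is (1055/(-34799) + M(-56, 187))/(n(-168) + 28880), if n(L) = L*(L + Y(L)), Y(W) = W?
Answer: 2086885/2969329072 ≈ 0.00070281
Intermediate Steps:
K = -24 (K = -(-2)*(-12) = -2*12 = -24)
J = -84 (J = -3*28 = -84)
n(L) = 2*L² (n(L) = L*(L + L) = L*(2*L) = 2*L²)
M(P, T) = 60 (M(P, T) = -24 - 1*(-84) = -24 + 84 = 60)
(1055/(-34799) + M(-56, 187))/(n(-168) + 28880) = (1055/(-34799) + 60)/(2*(-168)² + 28880) = (1055*(-1/34799) + 60)/(2*28224 + 28880) = (-1055/34799 + 60)/(56448 + 28880) = (2086885/34799)/85328 = (2086885/34799)*(1/85328) = 2086885/2969329072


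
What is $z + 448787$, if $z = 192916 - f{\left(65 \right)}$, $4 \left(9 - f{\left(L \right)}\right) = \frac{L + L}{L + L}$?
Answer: $\frac{2566777}{4} \approx 6.4169 \cdot 10^{5}$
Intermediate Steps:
$f{\left(L \right)} = \frac{35}{4}$ ($f{\left(L \right)} = 9 - \frac{\left(L + L\right) \frac{1}{L + L}}{4} = 9 - \frac{2 L \frac{1}{2 L}}{4} = 9 - \frac{1}{4} = \frac{35}{4}$)
$z = \frac{771629}{4}$ ($z = 192916 - \frac{35}{4} = \frac{771629}{4} \approx 1.9291 \cdot 10^{5}$)
$z + 448787 = \frac{771629}{4} + 448787 = \frac{2566777}{4}$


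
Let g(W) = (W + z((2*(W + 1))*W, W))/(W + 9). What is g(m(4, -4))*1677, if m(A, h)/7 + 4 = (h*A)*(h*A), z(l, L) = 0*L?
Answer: 328692/197 ≈ 1668.5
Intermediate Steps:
z(l, L) = 0
m(A, h) = -28 + 7*A²*h² (m(A, h) = -28 + 7*((h*A)*(h*A)) = -28 + 7*((A*h)*(A*h)) = -28 + 7*(A²*h²) = -28 + 7*A²*h²)
g(W) = W/(9 + W) (g(W) = (W + 0)/(W + 9) = W/(9 + W))
g(m(4, -4))*1677 = ((-28 + 7*4²*(-4)²)/(9 + (-28 + 7*4²*(-4)²)))*1677 = ((-28 + 7*16*16)/(9 + (-28 + 7*16*16)))*1677 = ((-28 + 1792)/(9 + (-28 + 1792)))*1677 = (1764/(9 + 1764))*1677 = (1764/1773)*1677 = (1764*(1/1773))*1677 = (196/197)*1677 = 328692/197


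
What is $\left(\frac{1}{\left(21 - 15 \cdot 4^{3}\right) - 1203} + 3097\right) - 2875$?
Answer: $\frac{475523}{2142} \approx 222.0$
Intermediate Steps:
$\left(\frac{1}{\left(21 - 15 \cdot 4^{3}\right) - 1203} + 3097\right) - 2875 = \left(\frac{1}{\left(21 - 960\right) - 1203} + 3097\right) - 2875 = \left(\frac{1}{-939 - 1203} + 3097\right) - 2875 = \left(\frac{1}{-2142} + 3097\right) - 2875 = \left(- \frac{1}{2142} + 3097\right) - 2875 = \frac{6633773}{2142} - 2875 = \frac{475523}{2142}$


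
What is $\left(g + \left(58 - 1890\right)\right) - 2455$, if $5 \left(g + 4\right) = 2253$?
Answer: $- \frac{19202}{5} \approx -3840.4$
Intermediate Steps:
$g = \frac{2233}{5}$ ($g = -4 + \frac{1}{5} \cdot 2253 = -4 + \frac{2253}{5} = \frac{2233}{5} \approx 446.6$)
$\left(g + \left(58 - 1890\right)\right) - 2455 = \left(\frac{2233}{5} + \left(58 - 1890\right)\right) - 2455 = \left(\frac{2233}{5} - 1832\right) - 2455 = - \frac{6927}{5} - 2455 = - \frac{19202}{5}$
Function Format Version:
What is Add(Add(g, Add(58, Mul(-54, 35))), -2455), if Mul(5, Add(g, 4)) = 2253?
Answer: Rational(-19202, 5) ≈ -3840.4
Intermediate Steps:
g = Rational(2233, 5) (g = Add(-4, Mul(Rational(1, 5), 2253)) = Add(-4, Rational(2253, 5)) = Rational(2233, 5) ≈ 446.60)
Add(Add(g, Add(58, Mul(-54, 35))), -2455) = Add(Add(Rational(2233, 5), Add(58, Mul(-54, 35))), -2455) = Add(Add(Rational(2233, 5), Add(58, -1890)), -2455) = Add(Add(Rational(2233, 5), -1832), -2455) = Add(Rational(-6927, 5), -2455) = Rational(-19202, 5)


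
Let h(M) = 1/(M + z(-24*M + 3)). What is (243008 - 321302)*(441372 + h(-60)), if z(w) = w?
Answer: -15930675314746/461 ≈ -3.4557e+10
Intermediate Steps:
h(M) = 1/(3 - 23*M) (h(M) = 1/(M + (-24*M + 3)) = 1/(M + (3 - 24*M)) = 1/(3 - 23*M))
(243008 - 321302)*(441372 + h(-60)) = (243008 - 321302)*(441372 - 1/(-3 + 23*(-60))) = -78294*(441372 - 1/(-3 - 1380)) = -78294*(441372 - 1/(-1383)) = -78294*(441372 - 1*(-1/1383)) = -78294*(441372 + 1/1383) = -78294*610417477/1383 = -15930675314746/461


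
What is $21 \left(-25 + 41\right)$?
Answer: $336$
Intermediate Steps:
$21 \left(-25 + 41\right) = 21 \cdot 16 = 336$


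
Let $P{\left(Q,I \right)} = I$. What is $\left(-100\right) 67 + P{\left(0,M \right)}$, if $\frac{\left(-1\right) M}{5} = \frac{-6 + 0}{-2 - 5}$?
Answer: $- \frac{46930}{7} \approx -6704.3$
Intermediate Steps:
$M = - \frac{30}{7}$ ($M = - 5 \frac{-6 + 0}{-2 - 5} = - 5 \left(- \frac{6}{-7}\right) = - 5 \left(\left(-6\right) \left(- \frac{1}{7}\right)\right) = \left(-5\right) \frac{6}{7} = - \frac{30}{7} \approx -4.2857$)
$\left(-100\right) 67 + P{\left(0,M \right)} = \left(-100\right) 67 - \frac{30}{7} = -6700 - \frac{30}{7} = - \frac{46930}{7}$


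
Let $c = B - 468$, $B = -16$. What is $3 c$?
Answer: $-1452$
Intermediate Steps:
$c = -484$ ($c = -16 - 468 = -484$)
$3 c = 3 \left(-484\right) = -1452$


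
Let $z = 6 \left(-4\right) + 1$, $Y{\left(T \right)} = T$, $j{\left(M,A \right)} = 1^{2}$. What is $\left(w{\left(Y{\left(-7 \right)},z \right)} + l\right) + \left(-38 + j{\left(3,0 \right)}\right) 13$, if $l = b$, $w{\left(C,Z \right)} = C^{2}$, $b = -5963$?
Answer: $-6395$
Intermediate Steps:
$j{\left(M,A \right)} = 1$
$z = -23$ ($z = -24 + 1 = -23$)
$l = -5963$
$\left(w{\left(Y{\left(-7 \right)},z \right)} + l\right) + \left(-38 + j{\left(3,0 \right)}\right) 13 = \left(\left(-7\right)^{2} - 5963\right) + \left(-38 + 1\right) 13 = \left(49 - 5963\right) - 481 = -5914 - 481 = -6395$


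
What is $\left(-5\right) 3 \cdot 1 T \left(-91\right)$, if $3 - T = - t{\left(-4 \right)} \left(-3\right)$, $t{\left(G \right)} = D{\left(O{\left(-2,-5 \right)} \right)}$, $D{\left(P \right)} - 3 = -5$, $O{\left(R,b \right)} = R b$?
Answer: $12285$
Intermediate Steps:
$D{\left(P \right)} = -2$ ($D{\left(P \right)} = 3 - 5 = -2$)
$t{\left(G \right)} = -2$
$T = 9$ ($T = 3 - \left(-1\right) \left(-2\right) \left(-3\right) = 3 - 2 \left(-3\right) = 3 - -6 = 3 + 6 = 9$)
$\left(-5\right) 3 \cdot 1 T \left(-91\right) = \left(-5\right) 3 \cdot 1 \cdot 9 \left(-91\right) = \left(-15\right) 9 \left(-91\right) = \left(-135\right) \left(-91\right) = 12285$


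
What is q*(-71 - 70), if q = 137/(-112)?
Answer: 19317/112 ≈ 172.47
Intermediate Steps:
q = -137/112 (q = 137*(-1/112) = -137/112 ≈ -1.2232)
q*(-71 - 70) = -137*(-71 - 70)/112 = -137/112*(-141) = 19317/112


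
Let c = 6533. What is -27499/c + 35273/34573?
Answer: -102897774/32266487 ≈ -3.1890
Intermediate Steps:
-27499/c + 35273/34573 = -27499/6533 + 35273/34573 = -27499*1/6533 + 35273*(1/34573) = -27499/6533 + 5039/4939 = -102897774/32266487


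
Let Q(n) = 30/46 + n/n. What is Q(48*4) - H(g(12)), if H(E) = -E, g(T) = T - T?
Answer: 38/23 ≈ 1.6522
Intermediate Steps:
Q(n) = 38/23 (Q(n) = 30*(1/46) + 1 = 15/23 + 1 = 38/23)
g(T) = 0
Q(48*4) - H(g(12)) = 38/23 - (-1)*0 = 38/23 - 1*0 = 38/23 + 0 = 38/23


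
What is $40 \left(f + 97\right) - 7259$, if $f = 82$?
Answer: $-99$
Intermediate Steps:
$40 \left(f + 97\right) - 7259 = 40 \left(82 + 97\right) - 7259 = 40 \cdot 179 - 7259 = 7160 - 7259 = -99$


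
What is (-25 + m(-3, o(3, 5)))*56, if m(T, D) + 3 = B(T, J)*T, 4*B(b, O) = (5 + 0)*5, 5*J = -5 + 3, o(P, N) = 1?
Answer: -2618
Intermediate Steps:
J = -⅖ (J = (-5 + 3)/5 = (⅕)*(-2) = -⅖ ≈ -0.40000)
B(b, O) = 25/4 (B(b, O) = ((5 + 0)*5)/4 = (5*5)/4 = (¼)*25 = 25/4)
m(T, D) = -3 + 25*T/4
(-25 + m(-3, o(3, 5)))*56 = (-25 + (-3 + (25/4)*(-3)))*56 = (-25 + (-3 - 75/4))*56 = (-25 - 87/4)*56 = -187/4*56 = -2618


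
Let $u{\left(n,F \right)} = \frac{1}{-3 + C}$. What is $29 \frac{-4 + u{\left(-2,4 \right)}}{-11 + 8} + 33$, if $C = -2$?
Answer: $\frac{368}{5} \approx 73.6$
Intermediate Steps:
$u{\left(n,F \right)} = - \frac{1}{5}$ ($u{\left(n,F \right)} = \frac{1}{-3 - 2} = \frac{1}{-5} = - \frac{1}{5}$)
$29 \frac{-4 + u{\left(-2,4 \right)}}{-11 + 8} + 33 = 29 \frac{-4 - \frac{1}{5}}{-11 + 8} + 33 = 29 \left(- \frac{21}{5 \left(-3\right)}\right) + 33 = 29 \left(\left(- \frac{21}{5}\right) \left(- \frac{1}{3}\right)\right) + 33 = 29 \cdot \frac{7}{5} + 33 = \frac{203}{5} + 33 = \frac{368}{5}$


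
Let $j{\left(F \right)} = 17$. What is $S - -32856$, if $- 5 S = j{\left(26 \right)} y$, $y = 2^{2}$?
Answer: $\frac{164212}{5} \approx 32842.0$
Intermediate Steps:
$y = 4$
$S = - \frac{68}{5}$ ($S = - \frac{17 \cdot 4}{5} = \left(- \frac{1}{5}\right) 68 = - \frac{68}{5} \approx -13.6$)
$S - -32856 = - \frac{68}{5} - -32856 = - \frac{68}{5} + 32856 = \frac{164212}{5}$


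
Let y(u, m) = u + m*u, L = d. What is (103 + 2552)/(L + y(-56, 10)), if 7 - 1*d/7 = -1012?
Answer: 2655/6517 ≈ 0.40740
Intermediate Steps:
d = 7133 (d = 49 - 7*(-1012) = 49 + 7084 = 7133)
L = 7133
(103 + 2552)/(L + y(-56, 10)) = (103 + 2552)/(7133 - 56*(1 + 10)) = 2655/(7133 - 56*11) = 2655/(7133 - 616) = 2655/6517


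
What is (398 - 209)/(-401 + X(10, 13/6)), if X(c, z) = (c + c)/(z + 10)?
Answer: -13797/29153 ≈ -0.47326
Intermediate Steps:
X(c, z) = 2*c/(10 + z) (X(c, z) = (2*c)/(10 + z) = 2*c/(10 + z))
(398 - 209)/(-401 + X(10, 13/6)) = (398 - 209)/(-401 + 2*10/(10 + 13/6)) = 189/(-401 + 2*10/(10 + 13*(⅙))) = 189/(-401 + 2*10/(10 + 13/6)) = 189/(-401 + 2*10/(73/6)) = 189/(-401 + 2*10*(6/73)) = 189/(-401 + 120/73) = 189/(-29153/73) = 189*(-73/29153) = -13797/29153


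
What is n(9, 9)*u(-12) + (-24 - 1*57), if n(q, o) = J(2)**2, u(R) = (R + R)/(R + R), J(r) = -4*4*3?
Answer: 2223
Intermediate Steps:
J(r) = -48 (J(r) = -16*3 = -48)
u(R) = 1 (u(R) = (2*R)/((2*R)) = (2*R)*(1/(2*R)) = 1)
n(q, o) = 2304 (n(q, o) = (-48)**2 = 2304)
n(9, 9)*u(-12) + (-24 - 1*57) = 2304*1 + (-24 - 1*57) = 2304 + (-24 - 57) = 2304 - 81 = 2223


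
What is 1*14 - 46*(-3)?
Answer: 152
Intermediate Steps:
1*14 - 46*(-3) = 14 + 138 = 152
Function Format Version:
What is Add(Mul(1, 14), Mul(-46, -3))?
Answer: 152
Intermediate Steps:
Add(Mul(1, 14), Mul(-46, -3)) = Add(14, 138) = 152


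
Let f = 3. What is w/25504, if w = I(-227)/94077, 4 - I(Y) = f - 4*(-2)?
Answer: -7/2399339808 ≈ -2.9175e-9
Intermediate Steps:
I(Y) = -7 (I(Y) = 4 - (3 - 4*(-2)) = 4 - (3 + 8) = 4 - 1*11 = 4 - 11 = -7)
w = -7/94077 ≈ -7.4407e-5
w/25504 = -7/94077/25504 = -7/94077*1/25504 = -7/2399339808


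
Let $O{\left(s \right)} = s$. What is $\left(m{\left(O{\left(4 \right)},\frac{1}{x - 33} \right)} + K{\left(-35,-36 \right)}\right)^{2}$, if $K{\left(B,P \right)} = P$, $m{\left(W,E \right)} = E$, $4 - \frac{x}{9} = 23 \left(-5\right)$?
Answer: $\frac{1396292689}{1077444} \approx 1295.9$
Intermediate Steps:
$x = 1071$ ($x = 36 - 9 \cdot 23 \left(-5\right) = 36 - -1035 = 36 + 1035 = 1071$)
$\left(m{\left(O{\left(4 \right)},\frac{1}{x - 33} \right)} + K{\left(-35,-36 \right)}\right)^{2} = \left(\frac{1}{1071 - 33} - 36\right)^{2} = \left(\frac{1}{1038} - 36\right)^{2} = \left(- \frac{37367}{1038}\right)^{2} = \frac{1396292689}{1077444}$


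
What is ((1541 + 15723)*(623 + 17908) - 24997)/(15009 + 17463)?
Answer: 319894187/32472 ≈ 9851.4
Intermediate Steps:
((1541 + 15723)*(623 + 17908) - 24997)/(15009 + 17463) = (17264*18531 - 24997)/32472 = (319919184 - 24997)*(1/32472) = 319894187*(1/32472) = 319894187/32472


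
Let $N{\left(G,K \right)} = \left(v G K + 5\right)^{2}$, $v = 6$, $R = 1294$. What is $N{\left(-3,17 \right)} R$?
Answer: $117237694$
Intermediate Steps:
$N{\left(G,K \right)} = \left(5 + 6 G K\right)^{2}$ ($N{\left(G,K \right)} = \left(6 G K + 5\right)^{2} = \left(5 + 6 G K\right)^{2}$)
$N{\left(-3,17 \right)} R = \left(5 + 6 \left(-3\right) 17\right)^{2} \cdot 1294 = \left(5 - 306\right)^{2} \cdot 1294 = \left(-301\right)^{2} \cdot 1294 = 90601 \cdot 1294 = 117237694$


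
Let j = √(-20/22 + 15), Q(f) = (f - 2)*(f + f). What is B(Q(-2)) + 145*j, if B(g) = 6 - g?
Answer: -10 + 145*√1705/11 ≈ 534.30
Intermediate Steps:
Q(f) = 2*f*(-2 + f) (Q(f) = (-2 + f)*(2*f) = 2*f*(-2 + f))
j = √1705/11 (j = √(-20*1/22 + 15) = √(-10/11 + 15) = √(155/11) = √1705/11 ≈ 3.7538)
B(Q(-2)) + 145*j = (6 - 2*(-2)*(-2 - 2)) + 145*(√1705/11) = (6 - 2*(-2)*(-4)) + 145*√1705/11 = (6 - 1*16) + 145*√1705/11 = (6 - 16) + 145*√1705/11 = -10 + 145*√1705/11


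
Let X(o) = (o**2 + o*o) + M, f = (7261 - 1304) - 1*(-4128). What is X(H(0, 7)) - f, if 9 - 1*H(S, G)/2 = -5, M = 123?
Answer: -8394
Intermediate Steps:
H(S, G) = 28 (H(S, G) = 18 - 2*(-5) = 18 + 10 = 28)
f = 10085 (f = 5957 + 4128 = 10085)
X(o) = 123 + 2*o**2 (X(o) = (o**2 + o*o) + 123 = (o**2 + o**2) + 123 = 2*o**2 + 123 = 123 + 2*o**2)
X(H(0, 7)) - f = (123 + 2*28**2) - 1*10085 = (123 + 2*784) - 10085 = (123 + 1568) - 10085 = 1691 - 10085 = -8394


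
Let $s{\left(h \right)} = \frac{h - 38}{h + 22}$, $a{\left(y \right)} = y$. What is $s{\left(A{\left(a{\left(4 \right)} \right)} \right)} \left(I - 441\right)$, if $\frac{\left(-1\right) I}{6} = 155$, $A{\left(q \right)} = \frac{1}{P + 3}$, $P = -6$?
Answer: $\frac{31533}{13} \approx 2425.6$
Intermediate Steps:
$A{\left(q \right)} = - \frac{1}{3}$ ($A{\left(q \right)} = \frac{1}{-6 + 3} = \frac{1}{-3} = - \frac{1}{3}$)
$I = -930$ ($I = \left(-6\right) 155 = -930$)
$s{\left(h \right)} = \frac{-38 + h}{22 + h}$
$s{\left(A{\left(a{\left(4 \right)} \right)} \right)} \left(I - 441\right) = \frac{-38 - \frac{1}{3}}{22 - \frac{1}{3}} \left(-930 - 441\right) = \frac{1}{\frac{65}{3}} \left(- \frac{115}{3}\right) \left(-1371\right) = \frac{3}{65} \left(- \frac{115}{3}\right) \left(-1371\right) = \left(- \frac{23}{13}\right) \left(-1371\right) = \frac{31533}{13}$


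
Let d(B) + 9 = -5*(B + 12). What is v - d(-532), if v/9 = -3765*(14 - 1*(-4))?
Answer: -612521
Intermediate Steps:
v = -609930 (v = 9*(-3765*(14 - 1*(-4))) = 9*(-3765*(14 + 4)) = 9*(-3765*18) = 9*(-67770) = -609930)
d(B) = -69 - 5*B (d(B) = -9 - 5*(B + 12) = -9 - 5*(12 + B) = -9 + (-60 - 5*B) = -69 - 5*B)
v - d(-532) = -609930 - (-69 - 5*(-532)) = -609930 - (-69 + 2660) = -609930 - 1*2591 = -609930 - 2591 = -612521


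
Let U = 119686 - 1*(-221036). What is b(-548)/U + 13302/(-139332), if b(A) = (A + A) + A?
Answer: -132259607/1318707714 ≈ -0.10029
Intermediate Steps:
U = 340722 (U = 119686 + 221036 = 340722)
b(A) = 3*A (b(A) = 2*A + A = 3*A)
b(-548)/U + 13302/(-139332) = (3*(-548))/340722 + 13302/(-139332) = -1644*1/340722 + 13302*(-1/139332) = -274/56787 - 2217/23222 = -132259607/1318707714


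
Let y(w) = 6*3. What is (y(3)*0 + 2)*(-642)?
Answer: -1284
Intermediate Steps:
y(w) = 18
(y(3)*0 + 2)*(-642) = (18*0 + 2)*(-642) = (0 + 2)*(-642) = 2*(-642) = -1284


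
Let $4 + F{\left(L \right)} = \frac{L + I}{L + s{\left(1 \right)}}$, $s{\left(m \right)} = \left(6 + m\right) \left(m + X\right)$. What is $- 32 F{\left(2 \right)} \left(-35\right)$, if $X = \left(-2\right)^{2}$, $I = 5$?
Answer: $- \frac{157920}{37} \approx -4268.1$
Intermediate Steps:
$X = 4$
$s{\left(m \right)} = \left(4 + m\right) \left(6 + m\right)$ ($s{\left(m \right)} = \left(6 + m\right) \left(m + 4\right) = \left(6 + m\right) \left(4 + m\right) = \left(4 + m\right) \left(6 + m\right)$)
$F{\left(L \right)} = -4 + \frac{5 + L}{35 + L}$ ($F{\left(L \right)} = -4 + \frac{L + 5}{L + \left(24 + 1^{2} + 10 \cdot 1\right)} = -4 + \frac{5 + L}{L + \left(24 + 1 + 10\right)} = -4 + \frac{5 + L}{L + 35} = -4 + \frac{5 + L}{35 + L}$)
$- 32 F{\left(2 \right)} \left(-35\right) = - 32 \frac{3 \left(-45 - 2\right)}{35 + 2} \left(-35\right) = - 32 \frac{3 \left(-45 - 2\right)}{37} \left(-35\right) = - 32 \cdot 3 \cdot \frac{1}{37} \left(-47\right) \left(-35\right) = \left(-32\right) \left(- \frac{141}{37}\right) \left(-35\right) = \frac{4512}{37} \left(-35\right) = - \frac{157920}{37}$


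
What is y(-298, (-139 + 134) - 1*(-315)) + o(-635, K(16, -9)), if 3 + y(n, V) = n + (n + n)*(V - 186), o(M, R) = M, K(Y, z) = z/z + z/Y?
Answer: -74840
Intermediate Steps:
K(Y, z) = 1 + z/Y
y(n, V) = -3 + n + 2*n*(-186 + V) (y(n, V) = -3 + (n + (n + n)*(V - 186)) = -3 + (n + (2*n)*(-186 + V)) = -3 + (n + 2*n*(-186 + V)) = -3 + n + 2*n*(-186 + V))
y(-298, (-139 + 134) - 1*(-315)) + o(-635, K(16, -9)) = (-3 - 371*(-298) + 2*((-139 + 134) - 1*(-315))*(-298)) - 635 = (-3 + 110558 + 2*(-5 + 315)*(-298)) - 635 = (-3 + 110558 + 2*310*(-298)) - 635 = (-3 + 110558 - 184760) - 635 = -74205 - 635 = -74840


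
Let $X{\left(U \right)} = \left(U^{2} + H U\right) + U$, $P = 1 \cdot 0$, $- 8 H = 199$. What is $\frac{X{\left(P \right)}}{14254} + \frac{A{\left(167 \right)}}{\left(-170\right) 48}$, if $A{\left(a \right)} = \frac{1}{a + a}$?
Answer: $- \frac{1}{2725440} \approx -3.6691 \cdot 10^{-7}$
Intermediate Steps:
$H = - \frac{199}{8}$ ($H = \left(- \frac{1}{8}\right) 199 = - \frac{199}{8} \approx -24.875$)
$P = 0$
$A{\left(a \right)} = \frac{1}{2 a}$
$X{\left(U \right)} = U^{2} - \frac{191 U}{8}$ ($X{\left(U \right)} = \left(U^{2} - \frac{199 U}{8}\right) + U = U^{2} - \frac{191 U}{8}$)
$\frac{X{\left(P \right)}}{14254} + \frac{A{\left(167 \right)}}{\left(-170\right) 48} = \frac{\frac{1}{8} \cdot 0 \left(-191 + 8 \cdot 0\right)}{14254} + \frac{\frac{1}{2} \cdot \frac{1}{167}}{\left(-170\right) 48} = \frac{1}{8} \cdot 0 \left(-191 + 0\right) \frac{1}{14254} + \frac{\frac{1}{2} \cdot \frac{1}{167}}{-8160} = \frac{1}{8} \cdot 0 \left(-191\right) \frac{1}{14254} + \frac{1}{334} \left(- \frac{1}{8160}\right) = 0 \cdot \frac{1}{14254} - \frac{1}{2725440} = 0 - \frac{1}{2725440} = - \frac{1}{2725440}$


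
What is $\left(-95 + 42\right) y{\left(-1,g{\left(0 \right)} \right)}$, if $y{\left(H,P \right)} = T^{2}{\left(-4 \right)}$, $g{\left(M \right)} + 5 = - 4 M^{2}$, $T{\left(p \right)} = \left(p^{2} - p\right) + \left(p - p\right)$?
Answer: $-21200$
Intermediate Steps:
$T{\left(p \right)} = p^{2} - p$ ($T{\left(p \right)} = \left(p^{2} - p\right) + 0 = p^{2} - p$)
$g{\left(M \right)} = -5 - 4 M^{2}$
$y{\left(H,P \right)} = 400$ ($y{\left(H,P \right)} = \left(- 4 \left(-1 - 4\right)\right)^{2} = \left(\left(-4\right) \left(-5\right)\right)^{2} = 20^{2} = 400$)
$\left(-95 + 42\right) y{\left(-1,g{\left(0 \right)} \right)} = \left(-95 + 42\right) 400 = \left(-53\right) 400 = -21200$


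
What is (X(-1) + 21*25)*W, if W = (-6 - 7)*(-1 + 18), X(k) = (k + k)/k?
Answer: -116467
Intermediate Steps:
X(k) = 2 (X(k) = (2*k)/k = 2)
W = -221 (W = -13*17 = -221)
(X(-1) + 21*25)*W = (2 + 21*25)*(-221) = (2 + 525)*(-221) = 527*(-221) = -116467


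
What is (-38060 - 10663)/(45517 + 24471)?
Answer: -48723/69988 ≈ -0.69616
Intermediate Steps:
(-38060 - 10663)/(45517 + 24471) = -48723/69988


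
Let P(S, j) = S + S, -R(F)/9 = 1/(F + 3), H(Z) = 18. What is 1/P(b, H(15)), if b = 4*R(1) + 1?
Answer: -1/16 ≈ -0.062500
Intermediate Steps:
R(F) = -9/(3 + F) (R(F) = -9/(F + 3) = -9/(3 + F))
b = -8 (b = 4*(-9/(3 + 1)) + 1 = 4*(-9/4) + 1 = -9 + 1 = -8)
P(S, j) = 2*S
1/P(b, H(15)) = 1/(2*(-8)) = 1/(-16) = -1/16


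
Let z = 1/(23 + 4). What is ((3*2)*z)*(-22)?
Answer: -44/9 ≈ -4.8889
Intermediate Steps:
z = 1/27 ≈ 0.037037
((3*2)*z)*(-22) = ((3*2)*(1/27))*(-22) = (6*(1/27))*(-22) = (2/9)*(-22) = -44/9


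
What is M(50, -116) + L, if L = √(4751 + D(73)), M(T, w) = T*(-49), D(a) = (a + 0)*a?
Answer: -2450 + 12*√70 ≈ -2349.6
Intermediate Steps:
D(a) = a² (D(a) = a*a = a²)
M(T, w) = -49*T
L = 12*√70 (L = √(4751 + 73²) = √(4751 + 5329) = √10080 = 12*√70 ≈ 100.40)
M(50, -116) + L = -49*50 + 12*√70 = -2450 + 12*√70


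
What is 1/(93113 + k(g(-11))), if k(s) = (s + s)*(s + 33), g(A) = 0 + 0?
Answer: 1/93113 ≈ 1.0740e-5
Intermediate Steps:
g(A) = 0
k(s) = 2*s*(33 + s) (k(s) = (2*s)*(33 + s) = 2*s*(33 + s))
1/(93113 + k(g(-11))) = 1/(93113 + 2*0*(33 + 0)) = 1/(93113 + 2*0*33) = 1/(93113 + 0) = 1/93113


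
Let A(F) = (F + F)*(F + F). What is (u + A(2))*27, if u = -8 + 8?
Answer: 432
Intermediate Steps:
u = 0
A(F) = 4*F² (A(F) = (2*F)*(2*F) = 4*F²)
(u + A(2))*27 = (0 + 4*2²)*27 = (0 + 4*4)*27 = (0 + 16)*27 = 16*27 = 432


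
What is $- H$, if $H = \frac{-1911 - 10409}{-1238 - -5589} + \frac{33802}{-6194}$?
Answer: $\frac{5878489}{709213} \approx 8.2887$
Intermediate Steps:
$H = - \frac{5878489}{709213}$ ($H = \frac{-1911 - 10409}{-1238 + 5589} + 33802 \left(- \frac{1}{6194}\right) = - \frac{12320}{4351} - \frac{16901}{3097} = - \frac{5878489}{709213} \approx -8.2887$)
$- H = \left(-1\right) \left(- \frac{5878489}{709213}\right) = \frac{5878489}{709213}$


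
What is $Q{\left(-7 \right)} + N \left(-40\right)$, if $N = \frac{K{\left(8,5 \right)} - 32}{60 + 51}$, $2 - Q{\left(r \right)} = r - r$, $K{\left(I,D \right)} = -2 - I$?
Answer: $\frac{634}{37} \approx 17.135$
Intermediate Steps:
$Q{\left(r \right)} = 2$ ($Q{\left(r \right)} = 2 - \left(r - r\right) = 2 - 0 = 2 + 0 = 2$)
$N = - \frac{14}{37}$ ($N = \frac{\left(-2 - 8\right) - 32}{60 + 51} = \frac{\left(-2 - 8\right) - 32}{111} = \left(-10 - 32\right) \frac{1}{111} = \left(-42\right) \frac{1}{111} = - \frac{14}{37} \approx -0.37838$)
$Q{\left(-7 \right)} + N \left(-40\right) = 2 - - \frac{560}{37} = 2 + \frac{560}{37} = \frac{634}{37}$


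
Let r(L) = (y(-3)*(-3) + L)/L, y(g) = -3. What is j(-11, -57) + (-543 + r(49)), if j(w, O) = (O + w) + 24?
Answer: -28705/49 ≈ -585.82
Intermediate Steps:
j(w, O) = 24 + O + w
r(L) = (9 + L)/L (r(L) = (-3*(-3) + L)/L = (9 + L)/L)
j(-11, -57) + (-543 + r(49)) = (24 - 57 - 11) + (-543 + (9 + 49)/49) = -44 + (-543 + (1/49)*58) = -44 + (-543 + 58/49) = -44 - 26549/49 = -28705/49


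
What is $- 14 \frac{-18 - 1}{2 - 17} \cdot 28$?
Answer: $- \frac{7448}{15} \approx -496.53$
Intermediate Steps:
$- 14 \frac{-18 - 1}{2 - 17} \cdot 28 = - 14 \left(- \frac{19}{-15}\right) 28 = - 14 \left(\left(-19\right) \left(- \frac{1}{15}\right)\right) 28 = \left(-14\right) \frac{19}{15} \cdot 28 = \left(- \frac{266}{15}\right) 28 = - \frac{7448}{15}$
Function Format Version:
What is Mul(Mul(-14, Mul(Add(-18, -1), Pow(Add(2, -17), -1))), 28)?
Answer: Rational(-7448, 15) ≈ -496.53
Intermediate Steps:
Mul(Mul(-14, Mul(Add(-18, -1), Pow(Add(2, -17), -1))), 28) = Mul(Mul(-14, Mul(-19, Pow(-15, -1))), 28) = Mul(Mul(-14, Mul(-19, Rational(-1, 15))), 28) = Mul(Mul(-14, Rational(19, 15)), 28) = Mul(Rational(-266, 15), 28) = Rational(-7448, 15)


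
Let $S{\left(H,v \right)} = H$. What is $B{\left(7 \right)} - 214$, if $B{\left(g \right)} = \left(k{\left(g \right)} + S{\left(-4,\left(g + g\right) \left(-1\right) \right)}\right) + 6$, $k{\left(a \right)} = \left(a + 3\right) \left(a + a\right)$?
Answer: $-72$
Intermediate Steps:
$k{\left(a \right)} = 2 a \left(3 + a\right)$ ($k{\left(a \right)} = \left(3 + a\right) 2 a = 2 a \left(3 + a\right)$)
$B{\left(g \right)} = 2 + 2 g \left(3 + g\right)$ ($B{\left(g \right)} = \left(2 g \left(3 + g\right) - 4\right) + 6 = \left(-4 + 2 g \left(3 + g\right)\right) + 6 = 2 + 2 g \left(3 + g\right)$)
$B{\left(7 \right)} - 214 = \left(2 + 2 \cdot 7 \left(3 + 7\right)\right) - 214 = \left(2 + 2 \cdot 7 \cdot 10\right) - 214 = \left(2 + 140\right) - 214 = 142 - 214 = -72$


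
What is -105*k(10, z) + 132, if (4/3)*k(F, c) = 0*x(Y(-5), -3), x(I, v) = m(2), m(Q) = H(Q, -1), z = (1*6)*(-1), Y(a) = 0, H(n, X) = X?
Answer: 132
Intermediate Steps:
z = -6 (z = 6*(-1) = -6)
m(Q) = -1
x(I, v) = -1
k(F, c) = 0 (k(F, c) = 3*(0*(-1))/4 = (3/4)*0 = 0)
-105*k(10, z) + 132 = -105*0 + 132 = 0 + 132 = 132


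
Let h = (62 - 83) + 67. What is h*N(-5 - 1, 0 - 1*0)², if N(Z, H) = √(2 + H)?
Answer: 92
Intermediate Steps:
h = 46 (h = -21 + 67 = 46)
h*N(-5 - 1, 0 - 1*0)² = 46*(√(2 + (0 - 1*0)))² = 46*(√(2 + (0 + 0)))² = 46*(√(2 + 0))² = 46*(√2)² = 46*2 = 92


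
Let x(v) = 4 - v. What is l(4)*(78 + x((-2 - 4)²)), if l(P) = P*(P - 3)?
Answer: 184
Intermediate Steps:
l(P) = P*(-3 + P)
l(4)*(78 + x((-2 - 4)²)) = (4*(-3 + 4))*(78 + (4 - (-2 - 4)²)) = (4*1)*(78 + (4 - 1*(-6)²)) = 4*(78 + (4 - 1*36)) = 4*(78 + (4 - 36)) = 4*(78 - 32) = 4*46 = 184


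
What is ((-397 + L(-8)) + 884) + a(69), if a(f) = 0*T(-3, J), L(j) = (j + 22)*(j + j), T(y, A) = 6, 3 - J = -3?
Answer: 263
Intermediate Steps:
J = 6 (J = 3 - 1*(-3) = 3 + 3 = 6)
L(j) = 2*j*(22 + j) (L(j) = (22 + j)*(2*j) = 2*j*(22 + j))
a(f) = 0 (a(f) = 0*6 = 0)
((-397 + L(-8)) + 884) + a(69) = ((-397 + 2*(-8)*(22 - 8)) + 884) + 0 = ((-397 + 2*(-8)*14) + 884) + 0 = ((-397 - 224) + 884) + 0 = (-621 + 884) + 0 = 263 + 0 = 263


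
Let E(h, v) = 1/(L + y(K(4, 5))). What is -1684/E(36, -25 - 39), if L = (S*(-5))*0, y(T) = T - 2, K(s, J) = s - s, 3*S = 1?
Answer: 3368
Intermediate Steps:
S = 1/3 (S = (1/3)*1 = 1/3 ≈ 0.33333)
K(s, J) = 0
y(T) = -2 + T
L = 0 (L = ((1/3)*(-5))*0 = -5/3*0 = 0)
E(h, v) = -1/2 (E(h, v) = 1/(0 + (-2 + 0)) = 1/(0 - 2) = 1/(-2) = -1/2)
-1684/E(36, -25 - 39) = -1684/(-1/2) = -1684*(-2) = 3368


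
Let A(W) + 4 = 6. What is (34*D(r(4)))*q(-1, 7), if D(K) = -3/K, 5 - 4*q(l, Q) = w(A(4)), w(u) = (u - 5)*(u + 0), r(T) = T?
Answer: -561/8 ≈ -70.125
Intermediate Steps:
A(W) = 2 (A(W) = -4 + 6 = 2)
w(u) = u*(-5 + u) (w(u) = (-5 + u)*u = u*(-5 + u))
q(l, Q) = 11/4 (q(l, Q) = 5/4 - (-5 + 2)/2 = 5/4 - (-3)/2 = 5/4 - 1/4*(-6) = 5/4 + 3/2 = 11/4)
(34*D(r(4)))*q(-1, 7) = (34*(-3/4))*(11/4) = -51/2*11/4 = -561/8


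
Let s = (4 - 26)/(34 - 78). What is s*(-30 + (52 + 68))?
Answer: 45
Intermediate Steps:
s = ½ (s = -22/(-44) = -22*(-1/44) = ½ ≈ 0.50000)
s*(-30 + (52 + 68)) = (-30 + (52 + 68))/2 = (-30 + 120)/2 = (½)*90 = 45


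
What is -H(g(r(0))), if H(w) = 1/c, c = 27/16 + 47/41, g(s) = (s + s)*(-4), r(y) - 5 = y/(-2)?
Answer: -656/1859 ≈ -0.35288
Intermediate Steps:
r(y) = 5 - y/2 (r(y) = 5 + y/(-2) = 5 + y*(-½) = 5 - y/2)
g(s) = -8*s (g(s) = (2*s)*(-4) = -8*s)
c = 1859/656 (c = 27*(1/16) + 47*(1/41) = 27/16 + 47/41 = 1859/656 ≈ 2.8338)
H(w) = 656/1859 (H(w) = 1/(1859/656) = 656/1859)
-H(g(r(0))) = -1*656/1859 = -656/1859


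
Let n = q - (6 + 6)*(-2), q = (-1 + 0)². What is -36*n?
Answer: -900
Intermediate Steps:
q = 1 (q = (-1)² = 1)
n = 25 (n = 1 - (6 + 6)*(-2) = 1 - 12*(-2) = 1 - 1*(-24) = 1 + 24 = 25)
-36*n = -36*25 = -900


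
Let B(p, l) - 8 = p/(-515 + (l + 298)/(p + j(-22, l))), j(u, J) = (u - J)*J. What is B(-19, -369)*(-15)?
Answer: -2650240250/21983953 ≈ -120.55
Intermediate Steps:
j(u, J) = J*(u - J)
B(p, l) = 8 + p/(-515 + (298 + l)/(p + l*(-22 - l))) (B(p, l) = 8 + p/(-515 + (l + 298)/(p + l*(-22 - l))) = 8 + p/(-515 + (298 + l)/(p + l*(-22 - l))))
B(-19, -369)*(-15) = ((-2384 - 1*(-19)² - 8*(-369) + 4120*(-19) - 4120*(-369)*(22 - 369) - 369*(-19)*(22 - 369))/(-298 - 1*(-369) + 515*(-19) - 515*(-369)*(22 - 369)))*(-15) = ((-2384 - 1*361 + 2952 - 78280 - 4120*(-369)*(-347) - 369*(-19)*(-347))/(-298 + 369 - 9785 - 515*(-369)*(-347)))*(-15) = ((-2384 - 361 + 2952 - 78280 - 527537160 - 2432817)/(-298 + 369 - 9785 - 65942145))*(-15) = (-530048050/(-65951859))*(-15) = -1/65951859*(-530048050)*(-15) = (530048050/65951859)*(-15) = -2650240250/21983953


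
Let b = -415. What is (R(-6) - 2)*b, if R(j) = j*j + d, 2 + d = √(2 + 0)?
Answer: -13280 - 415*√2 ≈ -13867.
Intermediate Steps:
d = -2 + √2 (d = -2 + √(2 + 0) = -2 + √2 ≈ -0.58579)
R(j) = -2 + √2 + j² (R(j) = j*j + (-2 + √2) = j² + (-2 + √2) = -2 + √2 + j²)
(R(-6) - 2)*b = ((-2 + √2 + (-6)²) - 2)*(-415) = ((-2 + √2 + 36) - 2)*(-415) = ((34 + √2) - 2)*(-415) = (32 + √2)*(-415) = -13280 - 415*√2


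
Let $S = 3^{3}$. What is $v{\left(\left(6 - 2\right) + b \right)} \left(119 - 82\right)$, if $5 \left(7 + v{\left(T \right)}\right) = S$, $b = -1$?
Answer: $- \frac{296}{5} \approx -59.2$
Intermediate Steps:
$S = 27$
$v{\left(T \right)} = - \frac{8}{5}$ ($v{\left(T \right)} = -7 + \frac{1}{5} \cdot 27 = -7 + \frac{27}{5} = - \frac{8}{5}$)
$v{\left(\left(6 - 2\right) + b \right)} \left(119 - 82\right) = - \frac{8 \left(119 - 82\right)}{5} = \left(- \frac{8}{5}\right) 37 = - \frac{296}{5}$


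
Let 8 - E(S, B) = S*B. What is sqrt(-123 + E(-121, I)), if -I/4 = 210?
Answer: I*sqrt(101755) ≈ 318.99*I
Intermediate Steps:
I = -840 (I = -4*210 = -840)
E(S, B) = 8 - B*S (E(S, B) = 8 - S*B = 8 - B*S)
sqrt(-123 + E(-121, I)) = sqrt(-123 + (8 - 1*(-840)*(-121))) = sqrt(-123 + (8 - 101640)) = sqrt(-123 - 101632) = sqrt(-101755) = I*sqrt(101755)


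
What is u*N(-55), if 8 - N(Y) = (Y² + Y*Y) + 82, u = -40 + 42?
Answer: -12248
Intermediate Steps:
u = 2
N(Y) = -74 - 2*Y² (N(Y) = 8 - ((Y² + Y*Y) + 82) = 8 - ((Y² + Y²) + 82) = 8 - (2*Y² + 82) = 8 - (82 + 2*Y²) = 8 + (-82 - 2*Y²) = -74 - 2*Y²)
u*N(-55) = 2*(-74 - 2*(-55)²) = 2*(-74 - 2*3025) = 2*(-74 - 6050) = 2*(-6124) = -12248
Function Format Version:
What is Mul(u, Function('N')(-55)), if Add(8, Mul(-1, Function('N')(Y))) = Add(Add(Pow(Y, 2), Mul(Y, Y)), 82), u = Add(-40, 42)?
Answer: -12248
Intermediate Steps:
u = 2
Function('N')(Y) = Add(-74, Mul(-2, Pow(Y, 2))) (Function('N')(Y) = Add(8, Mul(-1, Add(Add(Pow(Y, 2), Mul(Y, Y)), 82))) = Add(8, Mul(-1, Add(Add(Pow(Y, 2), Pow(Y, 2)), 82))) = Add(8, Mul(-1, Add(Mul(2, Pow(Y, 2)), 82))) = Add(8, Mul(-1, Add(82, Mul(2, Pow(Y, 2))))) = Add(8, Add(-82, Mul(-2, Pow(Y, 2)))) = Add(-74, Mul(-2, Pow(Y, 2))))
Mul(u, Function('N')(-55)) = Mul(2, Add(-74, Mul(-2, Pow(-55, 2)))) = Mul(2, Add(-74, Mul(-2, 3025))) = Mul(2, Add(-74, -6050)) = Mul(2, -6124) = -12248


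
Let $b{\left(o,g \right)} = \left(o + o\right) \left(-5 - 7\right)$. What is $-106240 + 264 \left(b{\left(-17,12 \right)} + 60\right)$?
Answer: $17312$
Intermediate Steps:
$b{\left(o,g \right)} = - 24 o$ ($b{\left(o,g \right)} = 2 o \left(-12\right) = - 24 o$)
$-106240 + 264 \left(b{\left(-17,12 \right)} + 60\right) = -106240 + 264 \left(\left(-24\right) \left(-17\right) + 60\right) = -106240 + 264 \left(408 + 60\right) = -106240 + 264 \cdot 468 = -106240 + 123552 = 17312$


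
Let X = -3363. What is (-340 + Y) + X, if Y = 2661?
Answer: -1042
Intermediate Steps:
(-340 + Y) + X = (-340 + 2661) - 3363 = 2321 - 3363 = -1042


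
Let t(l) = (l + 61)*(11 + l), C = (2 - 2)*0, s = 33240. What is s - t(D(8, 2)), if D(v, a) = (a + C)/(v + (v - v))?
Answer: 520815/16 ≈ 32551.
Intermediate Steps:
C = 0 (C = 0*0 = 0)
D(v, a) = a/v (D(v, a) = (a + 0)/(v + (v - v)) = a/(v + 0) = a/v)
t(l) = (11 + l)*(61 + l) (t(l) = (61 + l)*(11 + l) = (11 + l)*(61 + l))
s - t(D(8, 2)) = 33240 - (671 + (2/8)² + 72*(2/8)) = 33240 - (671 + (2*(⅛))² + 72*(2*(⅛))) = 33240 - (671 + (¼)² + 72*(¼)) = 33240 - (671 + 1/16 + 18) = 33240 - 1*11025/16 = 33240 - 11025/16 = 520815/16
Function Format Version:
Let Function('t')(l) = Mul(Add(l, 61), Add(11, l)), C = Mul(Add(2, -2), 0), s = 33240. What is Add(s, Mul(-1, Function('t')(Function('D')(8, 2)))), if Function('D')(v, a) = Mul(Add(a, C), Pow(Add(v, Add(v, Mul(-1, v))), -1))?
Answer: Rational(520815, 16) ≈ 32551.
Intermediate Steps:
C = 0 (C = Mul(0, 0) = 0)
Function('D')(v, a) = Mul(a, Pow(v, -1)) (Function('D')(v, a) = Mul(Add(a, 0), Pow(Add(v, Add(v, Mul(-1, v))), -1)) = Mul(a, Pow(Add(v, 0), -1)) = Mul(a, Pow(v, -1)))
Function('t')(l) = Mul(Add(11, l), Add(61, l)) (Function('t')(l) = Mul(Add(61, l), Add(11, l)) = Mul(Add(11, l), Add(61, l)))
Add(s, Mul(-1, Function('t')(Function('D')(8, 2)))) = Add(33240, Mul(-1, Add(671, Pow(Mul(2, Pow(8, -1)), 2), Mul(72, Mul(2, Pow(8, -1)))))) = Add(33240, Mul(-1, Add(671, Pow(Mul(2, Rational(1, 8)), 2), Mul(72, Mul(2, Rational(1, 8)))))) = Add(33240, Mul(-1, Add(671, Pow(Rational(1, 4), 2), Mul(72, Rational(1, 4))))) = Add(33240, Mul(-1, Add(671, Rational(1, 16), 18))) = Add(33240, Mul(-1, Rational(11025, 16))) = Add(33240, Rational(-11025, 16)) = Rational(520815, 16)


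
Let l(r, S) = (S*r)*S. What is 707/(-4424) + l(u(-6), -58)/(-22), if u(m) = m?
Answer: 6377033/6952 ≈ 917.29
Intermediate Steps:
l(r, S) = r*S**2
707/(-4424) + l(u(-6), -58)/(-22) = 707/(-4424) - 6*(-58)**2/(-22) = 707*(-1/4424) - 6*3364*(-1/22) = -101/632 - 20184*(-1/22) = -101/632 + 10092/11 = 6377033/6952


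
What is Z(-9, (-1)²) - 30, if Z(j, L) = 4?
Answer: -26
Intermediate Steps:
Z(-9, (-1)²) - 30 = 4 - 30 = -26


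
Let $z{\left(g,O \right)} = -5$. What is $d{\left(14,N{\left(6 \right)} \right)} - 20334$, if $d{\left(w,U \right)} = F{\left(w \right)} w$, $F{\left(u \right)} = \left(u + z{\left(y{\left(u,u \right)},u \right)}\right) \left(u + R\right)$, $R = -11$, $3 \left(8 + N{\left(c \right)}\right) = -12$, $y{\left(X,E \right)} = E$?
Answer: $-19956$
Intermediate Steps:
$N{\left(c \right)} = -12$ ($N{\left(c \right)} = -8 + \frac{1}{3} \left(-12\right) = -8 - 4 = -12$)
$F{\left(u \right)} = \left(-11 + u\right) \left(-5 + u\right)$ ($F{\left(u \right)} = \left(u - 5\right) \left(u - 11\right) = \left(-5 + u\right) \left(-11 + u\right) = \left(-11 + u\right) \left(-5 + u\right)$)
$d{\left(w,U \right)} = w \left(55 + w^{2} - 16 w\right)$ ($d{\left(w,U \right)} = \left(55 + w^{2} - 16 w\right) w = w \left(55 + w^{2} - 16 w\right)$)
$d{\left(14,N{\left(6 \right)} \right)} - 20334 = 14 \left(55 + 14^{2} - 224\right) - 20334 = 14 \left(55 + 196 - 224\right) - 20334 = 14 \cdot 27 - 20334 = 378 - 20334 = -19956$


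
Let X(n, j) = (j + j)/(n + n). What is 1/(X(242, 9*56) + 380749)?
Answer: 121/46070881 ≈ 2.6264e-6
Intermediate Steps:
X(n, j) = j/n (X(n, j) = (2*j)/((2*n)) = (2*j)*(1/(2*n)) = j/n)
1/(X(242, 9*56) + 380749) = 1/((9*56)/242 + 380749) = 1/(504*(1/242) + 380749) = 1/(252/121 + 380749) = 1/(46070881/121) = 121/46070881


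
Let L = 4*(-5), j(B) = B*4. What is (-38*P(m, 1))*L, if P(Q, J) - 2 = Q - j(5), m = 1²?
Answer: -12920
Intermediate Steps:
j(B) = 4*B
L = -20
m = 1
P(Q, J) = -18 + Q (P(Q, J) = 2 + (Q - 4*5) = 2 + (Q - 1*20) = 2 + (Q - 20) = 2 + (-20 + Q) = -18 + Q)
(-38*P(m, 1))*L = -38*(-18 + 1)*(-20) = -38*(-17)*(-20) = 646*(-20) = -12920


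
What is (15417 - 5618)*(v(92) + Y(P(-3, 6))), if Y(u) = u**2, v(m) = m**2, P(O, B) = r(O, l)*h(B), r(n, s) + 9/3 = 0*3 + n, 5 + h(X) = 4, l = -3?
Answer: 83291500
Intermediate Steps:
h(X) = -1 (h(X) = -5 + 4 = -1)
r(n, s) = -3 + n (r(n, s) = -3 + (0*3 + n) = -3 + (0 + n) = -3 + n)
P(O, B) = 3 - O (P(O, B) = (-3 + O)*(-1) = 3 - O)
(15417 - 5618)*(v(92) + Y(P(-3, 6))) = (15417 - 5618)*(92**2 + (3 - 1*(-3))**2) = 9799*(8464 + (3 + 3)**2) = 9799*(8464 + 6**2) = 9799*(8464 + 36) = 9799*8500 = 83291500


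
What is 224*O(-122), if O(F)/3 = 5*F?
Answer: -409920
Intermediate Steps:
O(F) = 15*F (O(F) = 3*(5*F) = 15*F)
224*O(-122) = 224*(15*(-122)) = 224*(-1830) = -409920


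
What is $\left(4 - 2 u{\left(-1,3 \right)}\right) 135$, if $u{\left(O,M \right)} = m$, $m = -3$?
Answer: $1350$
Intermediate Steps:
$u{\left(O,M \right)} = -3$
$\left(4 - 2 u{\left(-1,3 \right)}\right) 135 = \left(4 - -6\right) 135 = \left(4 + 6\right) 135 = 10 \cdot 135 = 1350$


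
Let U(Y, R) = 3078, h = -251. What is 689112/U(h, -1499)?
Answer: 38284/171 ≈ 223.88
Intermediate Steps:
689112/U(h, -1499) = 689112/3078 = 689112*(1/3078) = 38284/171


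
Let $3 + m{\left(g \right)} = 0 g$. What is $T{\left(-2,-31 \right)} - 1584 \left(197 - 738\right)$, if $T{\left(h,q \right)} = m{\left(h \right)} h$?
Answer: $856950$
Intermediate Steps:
$m{\left(g \right)} = -3$ ($m{\left(g \right)} = -3 + 0 g = -3 + 0 = -3$)
$T{\left(h,q \right)} = - 3 h$
$T{\left(-2,-31 \right)} - 1584 \left(197 - 738\right) = \left(-3\right) \left(-2\right) - 1584 \left(197 - 738\right) = 6 - 1584 \left(197 - 738\right) = 6 - -856944 = 6 + 856944 = 856950$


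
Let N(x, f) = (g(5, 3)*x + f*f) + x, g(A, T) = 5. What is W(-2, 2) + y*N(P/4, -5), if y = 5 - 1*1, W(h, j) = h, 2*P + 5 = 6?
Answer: 101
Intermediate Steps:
P = 1/2 (P = -5/2 + (1/2)*6 = -5/2 + 3 = 1/2 ≈ 0.50000)
N(x, f) = f**2 + 6*x (N(x, f) = (5*x + f*f) + x = (5*x + f**2) + x = (f**2 + 5*x) + x = f**2 + 6*x)
y = 4 (y = 5 - 1 = 4)
W(-2, 2) + y*N(P/4, -5) = -2 + 4*((-5)**2 + 6*((1/2)/4)) = -2 + 4*(25 + 6*((1/2)*(1/4))) = -2 + 4*(25 + 6*(1/8)) = -2 + 4*(25 + 3/4) = -2 + 4*(103/4) = -2 + 103 = 101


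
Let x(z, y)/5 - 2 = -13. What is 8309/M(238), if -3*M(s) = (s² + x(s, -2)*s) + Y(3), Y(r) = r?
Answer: -8309/14519 ≈ -0.57228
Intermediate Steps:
x(z, y) = -55 (x(z, y) = 10 + 5*(-13) = 10 - 65 = -55)
M(s) = -1 - s²/3 + 55*s/3 (M(s) = -((s² - 55*s) + 3)/3 = -(3 + s² - 55*s)/3 = -1 - s²/3 + 55*s/3)
8309/M(238) = 8309/(-1 - ⅓*238² + (55/3)*238) = 8309/(-1 - ⅓*56644 + 13090/3) = 8309/(-1 - 56644/3 + 13090/3) = 8309/(-14519) = 8309*(-1/14519) = -8309/14519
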